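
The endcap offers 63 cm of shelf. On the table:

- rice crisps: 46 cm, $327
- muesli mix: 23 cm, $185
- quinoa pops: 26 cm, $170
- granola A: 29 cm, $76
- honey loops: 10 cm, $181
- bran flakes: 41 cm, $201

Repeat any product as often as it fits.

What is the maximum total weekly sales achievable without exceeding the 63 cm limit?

1086

The ratio ordering already packs tightly: 6×honey loops, 60 cm, 1086.
The spare 3 cm is too small for any remaining product, and no exchange beats 1086.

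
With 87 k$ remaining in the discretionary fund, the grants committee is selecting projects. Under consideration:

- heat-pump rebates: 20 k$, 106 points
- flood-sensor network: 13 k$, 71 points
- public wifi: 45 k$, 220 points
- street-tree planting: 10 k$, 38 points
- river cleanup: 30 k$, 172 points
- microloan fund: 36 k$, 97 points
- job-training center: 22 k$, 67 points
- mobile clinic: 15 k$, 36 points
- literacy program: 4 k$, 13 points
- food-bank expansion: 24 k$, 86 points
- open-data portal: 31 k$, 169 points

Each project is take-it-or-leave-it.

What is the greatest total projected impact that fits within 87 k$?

A density-first pass picks flood-sensor network + street-tree planting + river cleanup + open-data portal — 450 at 84 k$.
Dropping flood-sensor network and street-tree planting frees 23 k$; slotting in heat-pump rebates + literacy program (24 k$) lifts the total to 460 at 85 k$.
Runner-up flood-sensor network + street-tree planting + river cleanup + open-data portal tops out at 450.

460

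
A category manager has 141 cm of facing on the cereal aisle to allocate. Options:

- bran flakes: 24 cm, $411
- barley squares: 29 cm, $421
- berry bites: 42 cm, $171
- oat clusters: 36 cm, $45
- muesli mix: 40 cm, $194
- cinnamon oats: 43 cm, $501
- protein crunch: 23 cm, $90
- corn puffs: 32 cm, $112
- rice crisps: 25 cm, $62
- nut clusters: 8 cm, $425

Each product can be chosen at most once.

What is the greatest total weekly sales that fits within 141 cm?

Greedy by ratio would take bran flakes + barley squares + cinnamon oats + protein crunch + nut clusters: 127 cm used, total 1848.
The 23 cm tied up in protein crunch is better spent on corn puffs — total rises to 1870 (136 cm).
The closest alternative, bran flakes + barley squares + cinnamon oats + protein crunch + nut clusters, reaches only 1848.

1870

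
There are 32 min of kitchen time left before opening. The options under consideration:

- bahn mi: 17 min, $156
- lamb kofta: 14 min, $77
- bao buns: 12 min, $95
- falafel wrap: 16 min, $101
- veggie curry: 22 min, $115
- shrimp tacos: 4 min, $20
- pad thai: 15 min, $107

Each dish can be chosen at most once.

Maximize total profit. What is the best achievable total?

Taking the top-ratio dishes first gives bahn mi + bao buns for 251 (29 min).
Replace bao buns with pad thai: the trade gains 12 net, giving 263 at 32 min.

263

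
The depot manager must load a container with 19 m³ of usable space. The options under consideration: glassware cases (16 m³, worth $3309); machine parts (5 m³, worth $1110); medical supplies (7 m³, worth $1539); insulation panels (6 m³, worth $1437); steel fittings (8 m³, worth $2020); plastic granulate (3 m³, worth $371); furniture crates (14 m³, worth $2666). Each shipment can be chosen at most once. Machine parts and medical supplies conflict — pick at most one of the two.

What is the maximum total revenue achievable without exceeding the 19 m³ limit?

4567

The ratio ordering already packs tightly: machine parts + insulation panels + steel fittings, 19 m³, 4567.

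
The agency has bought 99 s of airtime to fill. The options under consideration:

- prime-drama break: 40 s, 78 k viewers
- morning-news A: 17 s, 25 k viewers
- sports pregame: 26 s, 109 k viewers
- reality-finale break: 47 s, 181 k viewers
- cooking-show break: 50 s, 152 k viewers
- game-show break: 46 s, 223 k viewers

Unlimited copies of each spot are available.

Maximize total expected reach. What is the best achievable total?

446

Ranking by ratio (expected reach/s): game-show break 4.85, sports pregame 4.19, reality-finale break 3.85, cooking-show break 3.04.
Taking 2×game-show break: 92 s used, 446 in expected reach.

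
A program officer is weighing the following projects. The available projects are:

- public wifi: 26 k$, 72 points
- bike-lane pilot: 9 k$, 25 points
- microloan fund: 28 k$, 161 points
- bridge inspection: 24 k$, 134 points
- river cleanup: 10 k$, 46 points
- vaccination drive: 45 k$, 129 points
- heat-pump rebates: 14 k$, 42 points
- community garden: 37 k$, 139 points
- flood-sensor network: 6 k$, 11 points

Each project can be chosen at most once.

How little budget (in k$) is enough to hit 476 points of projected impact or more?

99

Minimise k$ subject to total projected impact ≥ 476.
microloan fund + bridge inspection + river cleanup + community garden: 480 projected impact at 99 k$.
Below 99 k$ the best achievable stays under 476.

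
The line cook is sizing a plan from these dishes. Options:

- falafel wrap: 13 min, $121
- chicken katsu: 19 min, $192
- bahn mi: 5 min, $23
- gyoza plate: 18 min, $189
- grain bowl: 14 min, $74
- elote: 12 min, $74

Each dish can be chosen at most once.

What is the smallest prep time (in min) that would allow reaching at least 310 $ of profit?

31

Minimise min subject to total profit ≥ 310.
falafel wrap + gyoza plate reaches 310 using 31 min.
Any bundle with less than 31 min falls short of 310.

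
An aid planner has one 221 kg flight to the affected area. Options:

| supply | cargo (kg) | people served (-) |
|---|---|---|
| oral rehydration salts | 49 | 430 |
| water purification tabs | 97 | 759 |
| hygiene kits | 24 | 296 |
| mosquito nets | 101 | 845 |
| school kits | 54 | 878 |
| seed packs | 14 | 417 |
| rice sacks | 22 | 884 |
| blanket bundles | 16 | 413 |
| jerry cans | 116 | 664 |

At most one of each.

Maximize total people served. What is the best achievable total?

3437

A density-first pass picks oral rehydration salts + hygiene kits + school kits + seed packs + rice sacks + blanket bundles — 3318 at 179 kg.
Replace oral rehydration salts and hygiene kits with mosquito nets: the trade gains 119 net, giving 3437 at 207 kg.
The spare 14 kg is too small for any remaining supply, and no exchange beats 3437.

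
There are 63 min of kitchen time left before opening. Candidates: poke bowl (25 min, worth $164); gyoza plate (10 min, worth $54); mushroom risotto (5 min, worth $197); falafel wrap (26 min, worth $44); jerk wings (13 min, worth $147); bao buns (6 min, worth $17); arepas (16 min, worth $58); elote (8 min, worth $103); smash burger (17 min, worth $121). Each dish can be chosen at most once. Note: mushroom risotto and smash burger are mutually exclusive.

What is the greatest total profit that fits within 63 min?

Best packing: poke bowl + gyoza plate + mushroom risotto + jerk wings + elote — 61 min, 665 total.

665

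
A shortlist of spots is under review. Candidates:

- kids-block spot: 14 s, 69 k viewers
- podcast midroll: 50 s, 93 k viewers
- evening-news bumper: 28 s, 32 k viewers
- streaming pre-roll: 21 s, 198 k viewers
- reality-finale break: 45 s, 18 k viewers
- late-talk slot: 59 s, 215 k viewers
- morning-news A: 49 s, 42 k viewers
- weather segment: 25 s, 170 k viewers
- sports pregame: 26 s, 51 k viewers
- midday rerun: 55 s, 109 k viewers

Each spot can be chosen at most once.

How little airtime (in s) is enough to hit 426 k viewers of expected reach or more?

60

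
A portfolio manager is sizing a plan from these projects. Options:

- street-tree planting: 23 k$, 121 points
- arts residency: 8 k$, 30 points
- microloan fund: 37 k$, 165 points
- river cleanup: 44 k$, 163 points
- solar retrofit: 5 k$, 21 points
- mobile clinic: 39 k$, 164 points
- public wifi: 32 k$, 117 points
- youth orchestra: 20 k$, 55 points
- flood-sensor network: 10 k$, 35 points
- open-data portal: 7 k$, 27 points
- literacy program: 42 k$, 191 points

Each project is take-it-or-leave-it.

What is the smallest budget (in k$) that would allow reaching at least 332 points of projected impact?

Need the lightest bundle worth ≥ 332.
street-tree planting + solar retrofit + literacy program: 333 projected impact at 70 k$.
Below 70 k$ the best achievable stays under 332.

70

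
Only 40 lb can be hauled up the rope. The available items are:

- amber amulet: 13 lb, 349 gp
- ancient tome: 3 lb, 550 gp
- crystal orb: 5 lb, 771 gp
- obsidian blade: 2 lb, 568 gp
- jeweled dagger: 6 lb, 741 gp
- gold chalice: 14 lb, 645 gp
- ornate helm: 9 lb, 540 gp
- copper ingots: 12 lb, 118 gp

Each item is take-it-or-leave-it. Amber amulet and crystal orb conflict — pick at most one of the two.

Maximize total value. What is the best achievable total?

By value per lb: obsidian blade 284.00, ancient tome 183.33, crystal orb 154.20 lead.
Best packing: ancient tome + crystal orb + obsidian blade + jeweled dagger + gold chalice + ornate helm — 39 lb, 3815 total.

3815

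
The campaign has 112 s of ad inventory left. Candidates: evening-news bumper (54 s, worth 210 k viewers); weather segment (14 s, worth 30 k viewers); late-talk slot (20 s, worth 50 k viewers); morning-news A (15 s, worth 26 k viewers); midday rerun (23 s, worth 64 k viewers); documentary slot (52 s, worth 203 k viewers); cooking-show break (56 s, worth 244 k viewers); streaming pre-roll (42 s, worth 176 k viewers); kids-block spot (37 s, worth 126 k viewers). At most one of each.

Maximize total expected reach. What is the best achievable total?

Density check — cooking-show break 4.36, streaming pre-roll 4.19, documentary slot 3.90 are the best per s.
Taking the top-ratio spots first gives weather segment + cooking-show break + streaming pre-roll for 450 (112 s).
Dropping weather segment and streaming pre-roll frees 56 s; slotting in evening-news bumper (54 s) lifts the total to 454 at 110 s.
Runner-up weather segment + cooking-show break + streaming pre-roll tops out at 450.

454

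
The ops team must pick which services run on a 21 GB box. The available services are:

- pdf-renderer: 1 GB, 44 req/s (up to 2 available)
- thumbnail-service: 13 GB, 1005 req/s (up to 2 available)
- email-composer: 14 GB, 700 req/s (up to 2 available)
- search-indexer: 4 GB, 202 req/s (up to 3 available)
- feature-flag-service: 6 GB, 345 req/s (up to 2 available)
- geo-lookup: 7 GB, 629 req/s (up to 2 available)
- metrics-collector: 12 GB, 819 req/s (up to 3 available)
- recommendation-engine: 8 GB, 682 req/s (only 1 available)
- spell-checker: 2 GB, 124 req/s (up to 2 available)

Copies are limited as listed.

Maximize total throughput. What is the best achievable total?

By throughput per GB: geo-lookup 89.86, recommendation-engine 85.25, thumbnail-service 77.31, metrics-collector 68.25 lead.
Greedy by ratio would take 2×pdf-renderer + 2×geo-lookup + 2×spell-checker: 20 GB used, total 1594.
A better packing is thumbnail-service + recommendation-engine: 21 GB, total 1687.
That's the maximum — no swap from here does better than 1687.

1687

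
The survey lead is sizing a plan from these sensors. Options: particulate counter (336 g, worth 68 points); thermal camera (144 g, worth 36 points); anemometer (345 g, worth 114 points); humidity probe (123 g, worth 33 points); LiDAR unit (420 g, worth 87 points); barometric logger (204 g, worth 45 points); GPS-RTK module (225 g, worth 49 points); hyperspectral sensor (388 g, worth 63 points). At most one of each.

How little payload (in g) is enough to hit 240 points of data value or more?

Need the lightest bundle worth ≥ 240.
anemometer + humidity probe + barometric logger + GPS-RTK module: 241 data value at 897 g.
Any bundle with less than 897 g falls short of 240.

897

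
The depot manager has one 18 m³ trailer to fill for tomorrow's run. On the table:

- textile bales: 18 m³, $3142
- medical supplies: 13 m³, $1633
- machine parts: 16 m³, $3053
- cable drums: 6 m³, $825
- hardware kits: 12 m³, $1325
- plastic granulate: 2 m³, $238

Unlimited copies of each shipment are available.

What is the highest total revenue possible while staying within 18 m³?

3291

Best packing: machine parts + plastic granulate — 18 m³, 3291 total.
That's the maximum — no swap from here does better than 3291.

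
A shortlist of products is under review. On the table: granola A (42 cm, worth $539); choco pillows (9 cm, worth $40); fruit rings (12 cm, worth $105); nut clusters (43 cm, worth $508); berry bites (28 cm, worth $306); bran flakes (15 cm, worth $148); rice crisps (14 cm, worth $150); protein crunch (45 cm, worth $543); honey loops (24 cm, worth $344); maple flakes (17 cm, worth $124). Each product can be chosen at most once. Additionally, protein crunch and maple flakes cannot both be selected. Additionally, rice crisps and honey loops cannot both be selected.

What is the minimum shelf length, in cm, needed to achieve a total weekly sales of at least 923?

75

Minimise cm subject to total weekly sales ≥ 923.
Taking granola A + choco pillows + honey loops gives 923 (≥ 923) for 75 cm.
Below 75 cm the best achievable stays under 923.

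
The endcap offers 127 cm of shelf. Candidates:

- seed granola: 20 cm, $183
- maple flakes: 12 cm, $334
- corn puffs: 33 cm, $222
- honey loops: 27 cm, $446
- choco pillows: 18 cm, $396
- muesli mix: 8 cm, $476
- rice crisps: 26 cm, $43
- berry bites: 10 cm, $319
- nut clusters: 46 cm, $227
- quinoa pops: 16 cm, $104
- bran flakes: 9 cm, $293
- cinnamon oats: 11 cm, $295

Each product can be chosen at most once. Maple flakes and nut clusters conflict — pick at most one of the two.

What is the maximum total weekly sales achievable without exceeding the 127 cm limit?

2742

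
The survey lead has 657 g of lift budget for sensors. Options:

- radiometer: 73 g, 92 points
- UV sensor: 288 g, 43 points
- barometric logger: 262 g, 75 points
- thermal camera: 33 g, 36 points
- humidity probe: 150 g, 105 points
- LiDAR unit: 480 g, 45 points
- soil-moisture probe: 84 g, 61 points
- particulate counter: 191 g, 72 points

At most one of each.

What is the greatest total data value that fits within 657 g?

By data value per g: radiometer 1.26, thermal camera 1.09, soil-moisture probe 0.73, humidity probe 0.70 lead.
The ratio heuristic lands on radiometer + thermal camera + humidity probe + soil-moisture probe + particulate counter (366) but leaves 126 g idle.
Dropping particulate counter frees 191 g; slotting in barometric logger (262 g) lifts the total to 369 at 602 g.
That's the maximum — no swap from here does better than 369.

369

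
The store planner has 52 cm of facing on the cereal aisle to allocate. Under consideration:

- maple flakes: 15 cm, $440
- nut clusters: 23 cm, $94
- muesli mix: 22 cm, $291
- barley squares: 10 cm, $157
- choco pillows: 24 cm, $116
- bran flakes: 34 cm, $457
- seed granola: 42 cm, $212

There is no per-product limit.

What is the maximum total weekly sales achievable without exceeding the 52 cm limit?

3×maple flakes uses 45 of the 52 cm and totals 1320.
No other feasible combination exceeds 1320.

1320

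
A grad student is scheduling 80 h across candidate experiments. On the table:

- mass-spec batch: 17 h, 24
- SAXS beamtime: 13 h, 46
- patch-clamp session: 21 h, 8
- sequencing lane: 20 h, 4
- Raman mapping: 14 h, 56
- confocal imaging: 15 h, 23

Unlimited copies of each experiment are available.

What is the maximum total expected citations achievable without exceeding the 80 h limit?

Density check — Raman mapping 4.00, SAXS beamtime 3.54, confocal imaging 1.53 are the best per h.
A density-first pass picks 5×Raman mapping — 280 at 70 h.
Replace 3×Raman mapping with 4×SAXS beamtime: the trade gains 16 net, giving 296 at 80 h.
That's the maximum — no swap from here does better than 296.

296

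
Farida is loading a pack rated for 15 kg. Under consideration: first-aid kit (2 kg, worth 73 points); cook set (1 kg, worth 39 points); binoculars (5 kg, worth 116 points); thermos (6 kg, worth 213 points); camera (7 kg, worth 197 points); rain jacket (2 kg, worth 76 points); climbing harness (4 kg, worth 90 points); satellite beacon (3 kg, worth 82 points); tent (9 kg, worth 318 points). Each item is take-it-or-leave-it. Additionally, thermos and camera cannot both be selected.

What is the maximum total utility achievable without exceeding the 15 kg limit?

531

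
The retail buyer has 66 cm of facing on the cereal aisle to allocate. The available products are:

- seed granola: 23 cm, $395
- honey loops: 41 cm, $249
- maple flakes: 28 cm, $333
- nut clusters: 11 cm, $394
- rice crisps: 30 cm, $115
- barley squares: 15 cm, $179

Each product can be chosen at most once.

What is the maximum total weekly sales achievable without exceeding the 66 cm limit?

1122

Ranking by ratio (weekly sales/cm): nut clusters 35.82, seed granola 17.17, barley squares 11.93, maple flakes 11.89.
Taking the top-ratio products first gives seed granola + nut clusters + barley squares for 968 (49 cm).
Replace barley squares with maple flakes: the trade gains 154 net, giving 1122 at 62 cm.
Runner-up seed granola + nut clusters + barley squares tops out at 968.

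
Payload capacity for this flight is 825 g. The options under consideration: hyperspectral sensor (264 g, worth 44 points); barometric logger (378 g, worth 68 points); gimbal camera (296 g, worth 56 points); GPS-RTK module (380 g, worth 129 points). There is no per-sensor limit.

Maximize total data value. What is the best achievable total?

258

2×GPS-RTK module uses 760 of the 825 g and totals 258.
Every other selection either busts 825 g or fails to beat 258.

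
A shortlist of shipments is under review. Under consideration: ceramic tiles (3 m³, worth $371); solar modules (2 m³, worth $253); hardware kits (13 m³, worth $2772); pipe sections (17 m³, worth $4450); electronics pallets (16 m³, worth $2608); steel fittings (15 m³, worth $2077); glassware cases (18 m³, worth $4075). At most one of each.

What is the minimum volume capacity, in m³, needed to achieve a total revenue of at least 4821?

Need the lightest bundle worth ≥ 4821.
ceramic tiles + pipe sections: 4821 revenue at 20 m³.
Any bundle with less than 20 m³ falls short of 4821.

20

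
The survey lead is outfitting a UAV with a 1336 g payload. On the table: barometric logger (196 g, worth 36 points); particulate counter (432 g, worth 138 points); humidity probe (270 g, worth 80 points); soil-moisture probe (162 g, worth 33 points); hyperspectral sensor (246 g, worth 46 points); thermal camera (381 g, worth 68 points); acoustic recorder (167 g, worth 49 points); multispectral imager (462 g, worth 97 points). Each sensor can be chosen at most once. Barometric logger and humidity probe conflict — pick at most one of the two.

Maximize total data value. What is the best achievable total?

364

Density check — particulate counter 0.32, humidity probe 0.30, acoustic recorder 0.29, multispectral imager 0.21 are the best per g.
Best packing: particulate counter + humidity probe + acoustic recorder + multispectral imager — 1331 g, 364 total.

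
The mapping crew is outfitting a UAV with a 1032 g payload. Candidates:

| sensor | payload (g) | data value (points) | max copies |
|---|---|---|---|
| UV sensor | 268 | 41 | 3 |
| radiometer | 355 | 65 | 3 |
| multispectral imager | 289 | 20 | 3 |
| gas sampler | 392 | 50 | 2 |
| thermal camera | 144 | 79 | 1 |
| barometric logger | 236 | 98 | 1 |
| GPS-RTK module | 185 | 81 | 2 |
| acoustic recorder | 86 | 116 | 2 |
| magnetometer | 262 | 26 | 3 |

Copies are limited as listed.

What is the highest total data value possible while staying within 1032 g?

The ratio ordering already packs tightly: thermal camera + barometric logger + 2×GPS-RTK module + 2×acoustic recorder, 922 g, 571.
Every other selection either busts 1032 g or exceeds an availability limit or fails to beat 571.

571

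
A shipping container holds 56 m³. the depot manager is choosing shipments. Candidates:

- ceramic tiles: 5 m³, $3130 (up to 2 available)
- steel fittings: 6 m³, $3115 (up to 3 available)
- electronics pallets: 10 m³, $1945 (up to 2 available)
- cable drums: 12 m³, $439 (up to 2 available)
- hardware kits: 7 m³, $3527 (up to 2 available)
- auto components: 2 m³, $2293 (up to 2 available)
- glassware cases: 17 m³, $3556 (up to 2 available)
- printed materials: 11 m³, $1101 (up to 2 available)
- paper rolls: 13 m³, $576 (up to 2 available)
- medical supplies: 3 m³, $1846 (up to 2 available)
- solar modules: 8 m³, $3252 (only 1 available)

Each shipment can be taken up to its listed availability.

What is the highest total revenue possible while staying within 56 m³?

31074

The ratio heuristic lands on 2×ceramic tiles + 3×steel fittings + 2×hardware kits + 2×auto components + 2×medical supplies (30937) but leaves 4 m³ idle.
Dropping steel fittings frees 6 m³; slotting in solar modules (8 m³) lifts the total to 31074 at 54 m³.
No other feasible combination exceeds 31074.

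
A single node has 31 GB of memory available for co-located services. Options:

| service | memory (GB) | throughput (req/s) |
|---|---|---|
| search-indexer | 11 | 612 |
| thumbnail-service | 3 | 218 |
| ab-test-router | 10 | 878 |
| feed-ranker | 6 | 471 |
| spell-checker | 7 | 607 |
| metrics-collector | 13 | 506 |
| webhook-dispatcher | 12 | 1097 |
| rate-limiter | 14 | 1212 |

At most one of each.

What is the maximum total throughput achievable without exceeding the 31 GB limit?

2697

A density-first pass picks ab-test-router + spell-checker + webhook-dispatcher — 2582 at 29 GB.
Replace webhook-dispatcher with rate-limiter: the trade gains 115 net, giving 2697 at 31 GB.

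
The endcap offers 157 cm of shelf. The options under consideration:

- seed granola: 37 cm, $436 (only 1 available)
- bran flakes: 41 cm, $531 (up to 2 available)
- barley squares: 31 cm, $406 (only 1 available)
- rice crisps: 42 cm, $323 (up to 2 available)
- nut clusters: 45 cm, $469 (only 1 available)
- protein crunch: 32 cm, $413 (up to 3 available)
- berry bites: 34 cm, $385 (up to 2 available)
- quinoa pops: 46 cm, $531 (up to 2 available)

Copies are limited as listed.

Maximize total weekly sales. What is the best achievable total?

1911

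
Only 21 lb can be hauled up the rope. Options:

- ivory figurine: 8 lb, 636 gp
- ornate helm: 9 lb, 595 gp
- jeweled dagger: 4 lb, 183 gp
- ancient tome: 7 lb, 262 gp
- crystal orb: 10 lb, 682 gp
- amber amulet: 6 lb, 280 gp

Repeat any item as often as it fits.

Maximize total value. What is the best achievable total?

Taking 2×ivory figurine + jeweled dagger: 20 lb used, 1455 in value.
That's the maximum — no swap from here does better than 1455.

1455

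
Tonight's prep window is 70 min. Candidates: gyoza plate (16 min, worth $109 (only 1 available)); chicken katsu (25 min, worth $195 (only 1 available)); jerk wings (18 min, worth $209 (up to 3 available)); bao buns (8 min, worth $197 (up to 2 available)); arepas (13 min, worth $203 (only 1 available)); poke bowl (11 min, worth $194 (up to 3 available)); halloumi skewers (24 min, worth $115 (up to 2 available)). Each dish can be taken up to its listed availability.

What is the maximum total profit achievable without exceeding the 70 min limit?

By profit per min: bao buns 24.62, poke bowl 17.64, arepas 15.62, jerk wings 11.61 lead.
A density-first pass picks 2×bao buns + arepas + 3×poke bowl — 1179 at 62 min.
Dropping poke bowl frees 11 min; slotting in jerk wings (18 min) lifts the total to 1194 at 69 min.
Every other selection either busts 70 min or exceeds an availability limit or fails to beat 1194.

1194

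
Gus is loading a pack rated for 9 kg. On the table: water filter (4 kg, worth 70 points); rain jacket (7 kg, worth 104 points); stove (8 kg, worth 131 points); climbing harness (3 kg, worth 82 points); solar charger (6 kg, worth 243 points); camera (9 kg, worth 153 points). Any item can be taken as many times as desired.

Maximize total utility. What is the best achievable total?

Taking climbing harness + solar charger: 9 kg used, 325 in utility.
That's the maximum — no swap from here does better than 325.

325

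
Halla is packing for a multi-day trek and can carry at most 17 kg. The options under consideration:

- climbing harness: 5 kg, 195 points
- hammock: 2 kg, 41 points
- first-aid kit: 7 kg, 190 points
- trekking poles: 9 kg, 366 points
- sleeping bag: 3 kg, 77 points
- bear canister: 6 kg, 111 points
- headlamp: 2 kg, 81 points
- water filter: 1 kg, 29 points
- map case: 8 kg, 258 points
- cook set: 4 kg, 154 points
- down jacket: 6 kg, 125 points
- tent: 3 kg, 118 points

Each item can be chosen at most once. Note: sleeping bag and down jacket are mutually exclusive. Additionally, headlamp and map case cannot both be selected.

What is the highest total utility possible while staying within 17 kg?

679

Ranking by ratio (utility/kg): trekking poles 40.67, headlamp 40.50, tent 39.33, climbing harness 39.00.
Taking the top-ratio items first gives hammock + trekking poles + headlamp + water filter + tent for 635 (17 kg).
Dropping hammock and headlamp and water filter frees 5 kg; slotting in climbing harness (5 kg) lifts the total to 679 at 17 kg.
Nothing else feasible within 17 kg beats 679.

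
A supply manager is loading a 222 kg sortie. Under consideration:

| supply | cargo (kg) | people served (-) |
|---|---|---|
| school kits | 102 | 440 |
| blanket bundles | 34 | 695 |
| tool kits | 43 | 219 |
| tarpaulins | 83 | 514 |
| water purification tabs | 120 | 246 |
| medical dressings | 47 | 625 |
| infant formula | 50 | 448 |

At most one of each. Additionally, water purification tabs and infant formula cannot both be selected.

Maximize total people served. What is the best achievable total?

2282

By people served per kg: blanket bundles 20.44, medical dressings 13.30, infant formula 8.96 lead.
The ratio ordering already packs tightly: blanket bundles + tarpaulins + medical dressings + infant formula, 214 kg, 2282.
Next best is blanket bundles + tool kits + tarpaulins + medical dressings at 2053 (207 kg) — short by 229.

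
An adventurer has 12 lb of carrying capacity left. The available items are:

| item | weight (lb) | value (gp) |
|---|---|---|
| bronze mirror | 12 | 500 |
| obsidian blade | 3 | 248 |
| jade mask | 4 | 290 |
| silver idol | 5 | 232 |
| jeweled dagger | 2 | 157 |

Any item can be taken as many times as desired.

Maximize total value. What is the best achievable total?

Density check — obsidian blade 82.67, jeweled dagger 78.50, jade mask 72.50, silver idol 46.40 are the best per lb.
Taking 4×obsidian blade: 12 lb used, 992 in value.
No other feasible combination exceeds 992.

992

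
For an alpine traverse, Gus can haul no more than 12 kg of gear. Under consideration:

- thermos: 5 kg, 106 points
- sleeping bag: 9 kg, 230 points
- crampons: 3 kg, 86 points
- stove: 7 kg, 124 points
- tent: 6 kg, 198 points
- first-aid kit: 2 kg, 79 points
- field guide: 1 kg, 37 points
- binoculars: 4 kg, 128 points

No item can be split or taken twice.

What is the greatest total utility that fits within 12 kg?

By utility per kg: first-aid kit 39.50, field guide 37.00, tent 33.00 lead.
Taking the top-ratio items first gives crampons + tent + first-aid kit + field guide for 400 (12 kg).
Replace crampons and field guide with binoculars: the trade gains 5 net, giving 405 at 12 kg.
No other feasible combination exceeds 405.

405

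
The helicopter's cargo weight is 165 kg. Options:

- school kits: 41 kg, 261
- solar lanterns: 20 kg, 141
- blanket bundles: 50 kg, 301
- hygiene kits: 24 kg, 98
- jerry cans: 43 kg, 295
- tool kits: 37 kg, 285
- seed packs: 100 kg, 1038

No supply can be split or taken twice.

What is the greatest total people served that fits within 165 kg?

1474

Density check — seed packs 10.38, tool kits 7.70, solar lanterns 7.05 are the best per kg.
Taking the top-ratio supplies first gives solar lanterns + tool kits + seed packs for 1464 (157 kg).
Dropping tool kits frees 37 kg; slotting in jerry cans (43 kg) lifts the total to 1474 at 163 kg.
Nothing else within 165 kg beats 1474.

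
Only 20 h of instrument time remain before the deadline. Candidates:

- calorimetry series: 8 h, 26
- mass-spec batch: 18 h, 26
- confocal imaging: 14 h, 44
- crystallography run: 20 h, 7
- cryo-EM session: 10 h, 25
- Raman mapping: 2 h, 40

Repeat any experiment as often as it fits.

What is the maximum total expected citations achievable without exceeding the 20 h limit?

400

Best packing: 10×Raman mapping — 20 h, 400 total.
No other feasible combination exceeds 400.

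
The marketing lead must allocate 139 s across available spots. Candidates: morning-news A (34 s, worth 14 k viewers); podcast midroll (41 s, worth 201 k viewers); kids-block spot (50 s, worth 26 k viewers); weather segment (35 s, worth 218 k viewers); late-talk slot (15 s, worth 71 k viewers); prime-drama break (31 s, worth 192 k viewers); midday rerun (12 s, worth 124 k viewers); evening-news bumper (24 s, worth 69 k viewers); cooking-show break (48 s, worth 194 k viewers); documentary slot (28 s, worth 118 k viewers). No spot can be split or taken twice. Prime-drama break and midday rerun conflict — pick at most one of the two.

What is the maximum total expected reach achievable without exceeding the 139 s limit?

Density check — midday rerun 10.33, weather segment 6.23, prime-drama break 6.19, podcast midroll 4.90 are the best per s.
Taking podcast midroll + weather segment + midday rerun + cooking-show break: 136 s used, 737 in expected reach.
Runner-up podcast midroll + weather segment + late-talk slot + midday rerun + documentary slot tops out at 732.

737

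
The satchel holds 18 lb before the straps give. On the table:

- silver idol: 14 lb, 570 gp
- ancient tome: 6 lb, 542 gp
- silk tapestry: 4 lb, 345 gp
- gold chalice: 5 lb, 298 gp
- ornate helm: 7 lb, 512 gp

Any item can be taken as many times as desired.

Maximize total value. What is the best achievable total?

1626

Ranking by ratio (value/lb): ancient tome 90.33, silk tapestry 86.25, ornate helm 73.14, gold chalice 59.60.
The ratio ordering already packs tightly: 3×ancient tome, 18 lb, 1626.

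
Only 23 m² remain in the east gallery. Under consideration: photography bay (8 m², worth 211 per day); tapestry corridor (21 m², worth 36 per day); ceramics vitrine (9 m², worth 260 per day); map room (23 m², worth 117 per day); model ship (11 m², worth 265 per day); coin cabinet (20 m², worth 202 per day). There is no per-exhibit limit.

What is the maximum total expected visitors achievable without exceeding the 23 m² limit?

530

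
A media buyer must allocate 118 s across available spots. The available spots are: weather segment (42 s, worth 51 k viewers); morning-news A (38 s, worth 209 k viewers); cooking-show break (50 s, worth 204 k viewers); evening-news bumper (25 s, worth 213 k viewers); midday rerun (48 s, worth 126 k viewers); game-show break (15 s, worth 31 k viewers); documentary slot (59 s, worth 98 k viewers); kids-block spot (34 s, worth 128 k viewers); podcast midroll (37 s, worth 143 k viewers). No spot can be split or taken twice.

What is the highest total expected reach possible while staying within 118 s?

626

By expected reach per s: evening-news bumper 8.52, morning-news A 5.50, cooking-show break 4.08, podcast midroll 3.86 lead.
Taking morning-news A + cooking-show break + evening-news bumper: 113 s used, 626 in expected reach.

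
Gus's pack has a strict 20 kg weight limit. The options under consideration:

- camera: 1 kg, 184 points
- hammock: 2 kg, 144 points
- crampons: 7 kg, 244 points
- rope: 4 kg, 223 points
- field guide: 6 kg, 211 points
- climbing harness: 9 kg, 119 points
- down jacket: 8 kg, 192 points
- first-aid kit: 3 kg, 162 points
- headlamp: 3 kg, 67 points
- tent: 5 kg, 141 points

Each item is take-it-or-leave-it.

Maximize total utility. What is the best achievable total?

Filling by ratio: camera + hammock + rope + field guide + first-aid kit + headlamp for 991, with 1 kg left unused.
Dropping field guide frees 6 kg; slotting in crampons (7 kg) lifts the total to 1024 at 20 kg.
The closest alternative, camera + hammock + crampons + rope + field guide, reaches only 1006.

1024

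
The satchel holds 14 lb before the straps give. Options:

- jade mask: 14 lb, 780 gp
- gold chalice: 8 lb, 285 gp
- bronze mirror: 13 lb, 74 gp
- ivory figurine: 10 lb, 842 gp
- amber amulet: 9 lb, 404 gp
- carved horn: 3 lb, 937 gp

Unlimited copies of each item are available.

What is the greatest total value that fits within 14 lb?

Density check — carved horn 312.33, ivory figurine 84.20, jade mask 55.71, amber amulet 44.89 are the best per lb.
The ratio ordering already packs tightly: 4×carved horn, 12 lb, 3748.
No other feasible combination exceeds 3748.

3748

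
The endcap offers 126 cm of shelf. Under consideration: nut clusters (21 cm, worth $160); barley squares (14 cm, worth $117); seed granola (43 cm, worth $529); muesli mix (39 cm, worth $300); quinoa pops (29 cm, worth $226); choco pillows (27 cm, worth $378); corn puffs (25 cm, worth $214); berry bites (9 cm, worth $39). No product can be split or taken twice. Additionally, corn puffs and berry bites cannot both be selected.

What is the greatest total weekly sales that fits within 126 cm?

Ranking by ratio (weekly sales/cm): choco pillows 14.00, seed granola 12.30, corn puffs 8.56.
Taking seed granola + quinoa pops + choco pillows + corn puffs: 124 cm used, 1347 in weekly sales.
The closest alternative, barley squares + seed granola + muesli mix + choco pillows, reaches only 1324.

1347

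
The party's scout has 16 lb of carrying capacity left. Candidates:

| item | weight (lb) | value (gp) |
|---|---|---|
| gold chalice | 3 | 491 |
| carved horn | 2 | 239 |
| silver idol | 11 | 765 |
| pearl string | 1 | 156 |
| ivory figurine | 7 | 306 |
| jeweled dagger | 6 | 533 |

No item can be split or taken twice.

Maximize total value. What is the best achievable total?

1495

A density-first pass picks gold chalice + carved horn + pearl string + jeweled dagger — 1419 at 12 lb.
Dropping pearl string and jeweled dagger frees 7 lb; slotting in silver idol (11 lb) lifts the total to 1495 at 16 lb.
The closest alternative, gold chalice + carved horn + pearl string + jeweled dagger, reaches only 1419.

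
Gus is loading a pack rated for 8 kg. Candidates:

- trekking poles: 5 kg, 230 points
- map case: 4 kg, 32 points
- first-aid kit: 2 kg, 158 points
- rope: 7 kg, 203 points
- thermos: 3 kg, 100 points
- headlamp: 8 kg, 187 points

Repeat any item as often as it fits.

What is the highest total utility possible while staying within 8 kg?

632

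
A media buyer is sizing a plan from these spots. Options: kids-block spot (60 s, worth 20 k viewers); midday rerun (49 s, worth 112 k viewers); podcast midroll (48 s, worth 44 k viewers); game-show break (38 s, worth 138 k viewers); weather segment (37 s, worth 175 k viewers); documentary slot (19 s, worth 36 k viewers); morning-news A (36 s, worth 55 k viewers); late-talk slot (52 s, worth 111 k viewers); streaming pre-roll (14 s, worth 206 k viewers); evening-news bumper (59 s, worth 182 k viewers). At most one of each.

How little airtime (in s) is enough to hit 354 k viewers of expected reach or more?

Need the lightest bundle worth ≥ 354.
Taking weather segment + streaming pre-roll gives 381 (≥ 354) for 51 s.
Any bundle with less than 51 s falls short of 354.

51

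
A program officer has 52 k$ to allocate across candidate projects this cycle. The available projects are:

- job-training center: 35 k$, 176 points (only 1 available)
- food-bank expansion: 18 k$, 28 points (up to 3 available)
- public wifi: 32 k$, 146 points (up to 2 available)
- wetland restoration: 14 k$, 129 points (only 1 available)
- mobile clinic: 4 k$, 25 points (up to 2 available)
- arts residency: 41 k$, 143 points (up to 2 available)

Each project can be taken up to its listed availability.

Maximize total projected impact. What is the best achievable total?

305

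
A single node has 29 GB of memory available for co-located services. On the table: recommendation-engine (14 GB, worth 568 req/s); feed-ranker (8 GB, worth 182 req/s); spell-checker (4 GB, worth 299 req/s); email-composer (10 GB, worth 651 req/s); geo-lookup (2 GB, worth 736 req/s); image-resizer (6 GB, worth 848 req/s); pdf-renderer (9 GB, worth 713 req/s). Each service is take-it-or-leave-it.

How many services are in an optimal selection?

4

Optimal total is 2948.
One optimal bundle: email-composer + geo-lookup + image-resizer + pdf-renderer (27 GB).
Any selection reaching 2948 contains exactly 4 services.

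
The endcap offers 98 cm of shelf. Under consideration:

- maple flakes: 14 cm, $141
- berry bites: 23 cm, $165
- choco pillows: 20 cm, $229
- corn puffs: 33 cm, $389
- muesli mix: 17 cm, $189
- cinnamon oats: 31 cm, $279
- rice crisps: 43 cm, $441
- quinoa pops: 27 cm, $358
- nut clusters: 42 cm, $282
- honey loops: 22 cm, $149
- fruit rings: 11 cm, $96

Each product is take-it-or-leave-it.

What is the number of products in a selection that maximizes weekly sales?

The maximum weekly sales within 98 cm is 1165.
For example choco pillows + corn puffs + muesli mix + quinoa pops achieves it, using 97 cm.
All optima have 4 products.

4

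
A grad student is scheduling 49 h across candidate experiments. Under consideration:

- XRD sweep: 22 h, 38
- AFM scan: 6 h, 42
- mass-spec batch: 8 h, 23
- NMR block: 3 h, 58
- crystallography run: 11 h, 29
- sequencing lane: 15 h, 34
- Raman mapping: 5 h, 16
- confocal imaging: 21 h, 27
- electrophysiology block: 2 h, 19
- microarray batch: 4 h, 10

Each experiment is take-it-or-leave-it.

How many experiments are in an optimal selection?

The maximum expected citations within 49 h is 215.
AFM scan + mass-spec batch + NMR block + crystallography run + sequencing lane + electrophysiology block + microarray batch hits 215 at 49 h.
Every optimal selection uses 7 experiments.

7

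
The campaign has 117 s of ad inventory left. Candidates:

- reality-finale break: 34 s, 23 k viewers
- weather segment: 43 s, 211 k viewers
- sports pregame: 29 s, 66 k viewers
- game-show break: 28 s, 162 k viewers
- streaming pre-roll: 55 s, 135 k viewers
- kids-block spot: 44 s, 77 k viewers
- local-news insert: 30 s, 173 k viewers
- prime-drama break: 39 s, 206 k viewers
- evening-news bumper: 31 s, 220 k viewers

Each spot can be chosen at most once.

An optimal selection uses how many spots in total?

3

The maximum expected reach within 117 s is 637.
For example weather segment + prime-drama break + evening-news bumper achieves it, using 113 s.
All optima have 3 spots.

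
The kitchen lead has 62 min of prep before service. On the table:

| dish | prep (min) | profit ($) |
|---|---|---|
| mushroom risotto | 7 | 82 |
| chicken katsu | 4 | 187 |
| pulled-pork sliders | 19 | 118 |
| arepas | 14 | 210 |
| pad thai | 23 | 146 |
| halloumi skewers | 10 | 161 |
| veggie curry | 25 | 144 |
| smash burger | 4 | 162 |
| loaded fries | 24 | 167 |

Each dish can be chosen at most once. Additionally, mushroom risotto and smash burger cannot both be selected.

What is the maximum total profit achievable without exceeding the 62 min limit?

887

Best packing: chicken katsu + arepas + halloumi skewers + smash burger + loaded fries — 56 min, 887 total.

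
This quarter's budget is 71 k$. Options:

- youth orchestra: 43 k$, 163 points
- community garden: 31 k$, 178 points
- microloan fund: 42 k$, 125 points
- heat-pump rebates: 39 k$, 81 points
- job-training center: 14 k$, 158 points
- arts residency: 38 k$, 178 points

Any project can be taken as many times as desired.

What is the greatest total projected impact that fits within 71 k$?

790

By projected impact per k$: job-training center 11.29, community garden 5.74, arts residency 4.68 lead.
5×job-training center uses 70 of the 71 k$ and totals 790.
No other feasible combination exceeds 790.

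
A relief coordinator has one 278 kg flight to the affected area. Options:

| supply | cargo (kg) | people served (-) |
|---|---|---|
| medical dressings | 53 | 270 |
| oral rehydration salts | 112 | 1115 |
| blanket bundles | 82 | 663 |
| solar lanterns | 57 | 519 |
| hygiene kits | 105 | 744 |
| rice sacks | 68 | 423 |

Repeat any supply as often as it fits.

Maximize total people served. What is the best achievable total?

Ranking by ratio (people served/kg): oral rehydration salts 9.96, solar lanterns 9.11, blanket bundles 8.09.
Medical dressings + 2×oral rehydration salts uses 277 of the 278 kg and totals 2500.
That's the maximum — no swap from here does better than 2500.

2500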